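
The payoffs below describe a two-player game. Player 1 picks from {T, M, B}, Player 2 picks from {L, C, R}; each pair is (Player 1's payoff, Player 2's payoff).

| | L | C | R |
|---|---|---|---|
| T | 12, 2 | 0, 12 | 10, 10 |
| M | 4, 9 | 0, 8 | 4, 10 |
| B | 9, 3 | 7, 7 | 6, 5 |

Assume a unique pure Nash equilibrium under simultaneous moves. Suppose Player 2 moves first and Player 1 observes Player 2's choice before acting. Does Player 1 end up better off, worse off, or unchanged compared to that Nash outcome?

better off

Backward induction with Player 2 moving first.
- L: Player 1 compares 12, 4, 9 and picks T; Player 2 would get 2.
- C: Player 1 compares 0, 0, 7 and picks B; Player 2 would get 7.
- R: Player 1 compares 10, 4, 6 and picks T; Player 2 would get 10.
Maximizing over 2, 7, 10, Player 2 chooses R. Subgame-perfect outcome: (T, R) with payoffs (10, 10).
For the simultaneous game, intersect best replies.
Player 1's best replies: L→T; C→B; R→T.
Player 2's best replies: T→C; M→R; B→C.
Only (B, C) has each player best-responding; Nash payoffs (7, 7).
Player 1 earns 10 sequentially versus 7 at the Nash outcome: better off.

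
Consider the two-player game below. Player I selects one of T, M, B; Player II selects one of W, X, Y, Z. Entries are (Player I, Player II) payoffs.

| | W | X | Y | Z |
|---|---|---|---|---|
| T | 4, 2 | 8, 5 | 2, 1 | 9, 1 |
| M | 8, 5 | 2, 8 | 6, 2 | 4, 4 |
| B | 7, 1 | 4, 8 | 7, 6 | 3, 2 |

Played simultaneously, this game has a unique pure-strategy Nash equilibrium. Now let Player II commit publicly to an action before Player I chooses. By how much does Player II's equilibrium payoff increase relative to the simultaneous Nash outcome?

1

Solve by backward induction (Player II leads).
- W: Player I compares 4, 8, 7 and picks M; Player II would get 5.
- X: Player I compares 8, 2, 4 and picks T; Player II would get 5.
- Y: Player I compares 2, 6, 7 and picks B; Player II would get 6.
- Z: Player I compares 9, 4, 3 and picks T; Player II would get 1.
Among 5, 5, 6, 1, the best is 6 at Y. Subgame-perfect outcome: (B, Y) with payoffs (7, 6).
For the simultaneous game, intersect best replies.
Player I's best replies: W→M; X→T; Y→B; Z→T.
Player II's best replies: T→X; M→X; B→X.
Only (T, X) has each player best-responding; Nash payoffs (8, 5).
Player II's commitment gain: 6 − 5 = 1.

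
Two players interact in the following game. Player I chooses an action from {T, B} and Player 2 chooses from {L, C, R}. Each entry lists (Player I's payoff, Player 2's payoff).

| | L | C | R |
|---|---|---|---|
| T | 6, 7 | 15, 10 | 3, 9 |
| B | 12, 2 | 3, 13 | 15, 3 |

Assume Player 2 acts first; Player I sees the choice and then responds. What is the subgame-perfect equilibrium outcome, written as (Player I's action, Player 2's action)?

Work backward from Player I's decision.
- L: Player I compares 6, 12 and picks B; Player 2 would get 2.
- C: Player I compares 15, 3 and picks T; Player 2 would get 10.
- R: Player I compares 3, 15 and picks B; Player 2 would get 3.
Among 2, 10, 3, the best is 10 at C. Subgame-perfect outcome: (T, C) with payoffs (15, 10).

(T, C)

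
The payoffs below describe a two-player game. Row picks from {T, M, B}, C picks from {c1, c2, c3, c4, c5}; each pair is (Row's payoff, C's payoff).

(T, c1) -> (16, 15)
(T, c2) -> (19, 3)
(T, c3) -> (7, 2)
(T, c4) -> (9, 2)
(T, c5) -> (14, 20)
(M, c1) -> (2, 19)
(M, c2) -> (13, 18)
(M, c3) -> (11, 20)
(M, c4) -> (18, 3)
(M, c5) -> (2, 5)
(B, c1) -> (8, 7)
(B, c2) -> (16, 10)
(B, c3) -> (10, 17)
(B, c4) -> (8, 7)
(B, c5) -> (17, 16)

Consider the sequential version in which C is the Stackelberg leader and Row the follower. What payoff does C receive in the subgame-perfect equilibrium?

Work backward from Row's decision.
- c1 → Row plays T (best of 16, 2, 8); C gets 15.
- c2 → Row plays T (best of 19, 13, 16); C gets 3.
- c3 → Row plays M (best of 7, 11, 10); C gets 20.
- c4 → Row plays M (best of 9, 18, 8); C gets 3.
- c5 → Row plays B (best of 14, 2, 17); C gets 16.
Among 15, 3, 20, 3, 16, the best is 20 at c3. Subgame-perfect outcome: (M, c3) with payoffs (11, 20).

20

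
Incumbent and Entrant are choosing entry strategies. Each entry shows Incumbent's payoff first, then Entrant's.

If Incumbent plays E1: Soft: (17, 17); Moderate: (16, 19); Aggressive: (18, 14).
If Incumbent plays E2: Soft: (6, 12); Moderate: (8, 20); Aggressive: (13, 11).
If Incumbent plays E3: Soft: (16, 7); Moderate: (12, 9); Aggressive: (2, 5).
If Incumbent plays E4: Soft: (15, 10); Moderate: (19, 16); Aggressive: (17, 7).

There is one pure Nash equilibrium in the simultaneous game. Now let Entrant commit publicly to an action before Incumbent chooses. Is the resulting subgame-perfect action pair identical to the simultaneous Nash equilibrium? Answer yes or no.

no

Solve by backward induction (Entrant leads).
- Soft → Incumbent plays E1 (best of 17, 6, 16, 15); Entrant gets 17.
- Moderate → Incumbent plays E4 (best of 16, 8, 12, 19); Entrant gets 16.
- Aggressive → Incumbent plays E1 (best of 18, 13, 2, 17); Entrant gets 14.
Entrant's induced payoffs are 17, 16, 14, so Entrant commits to Soft. Subgame-perfect outcome: (E1, Soft) with payoffs (17, 17).
Under simultaneous play:
Incumbent's best replies: Soft→E1; Moderate→E4; Aggressive→E1.
Entrant's best replies: E1→Moderate; E2→Moderate; E3→Moderate; E4→Moderate.
Only (E4, Moderate) has each player best-responding; Nash payoffs (19, 16).
Sequential outcome (E1, Soft) differs from the Nash profile (E4, Moderate).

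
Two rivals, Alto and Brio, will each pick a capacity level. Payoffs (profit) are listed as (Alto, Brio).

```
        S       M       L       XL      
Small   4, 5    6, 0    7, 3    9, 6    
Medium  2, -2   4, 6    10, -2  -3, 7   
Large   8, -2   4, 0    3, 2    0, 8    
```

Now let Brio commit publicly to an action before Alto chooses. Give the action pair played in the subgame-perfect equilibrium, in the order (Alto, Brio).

(Small, XL)

Work backward from Alto's decision.
- S → Alto plays Large (best of 4, 2, 8); Brio gets -2.
- M → Alto plays Small (best of 6, 4, 4); Brio gets 0.
- L → Alto plays Medium (best of 7, 10, 3); Brio gets -2.
- XL → Alto plays Small (best of 9, -3, 0); Brio gets 6.
Brio's induced payoffs are -2, 0, -2, 6, so Brio commits to XL. Subgame-perfect outcome: (Small, XL) with payoffs (9, 6).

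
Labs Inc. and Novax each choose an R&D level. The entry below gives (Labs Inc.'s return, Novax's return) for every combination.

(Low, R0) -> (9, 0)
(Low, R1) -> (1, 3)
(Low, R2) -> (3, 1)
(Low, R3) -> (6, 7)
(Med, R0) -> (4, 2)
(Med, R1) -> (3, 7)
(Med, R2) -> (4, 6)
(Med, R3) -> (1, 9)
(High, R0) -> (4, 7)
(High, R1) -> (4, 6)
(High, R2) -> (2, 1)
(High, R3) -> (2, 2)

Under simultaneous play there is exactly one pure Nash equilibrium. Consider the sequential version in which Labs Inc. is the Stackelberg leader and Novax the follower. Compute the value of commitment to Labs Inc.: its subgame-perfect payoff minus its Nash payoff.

Work backward from Novax's decision.
- Low: Novax compares 0, 3, 1, 7 and picks R3; Labs Inc. would get 6.
- Med: Novax compares 2, 7, 6, 9 and picks R3; Labs Inc. would get 1.
- High: Novax compares 7, 6, 1, 2 and picks R0; Labs Inc. would get 4.
Labs Inc.'s induced payoffs are 6, 1, 4, so Labs Inc. commits to Low. Subgame-perfect outcome: (Low, R3) with payoffs (6, 7).
Under simultaneous play:
Labs Inc.'s best replies: R0→Low; R1→High; R2→Med; R3→Low.
Novax's best replies: Low→R3; Med→R3; High→R0.
The unique mutual best reply is (Low, R3), giving (6, 7).
Labs Inc.'s commitment gain: 6 − 6 = 0.

0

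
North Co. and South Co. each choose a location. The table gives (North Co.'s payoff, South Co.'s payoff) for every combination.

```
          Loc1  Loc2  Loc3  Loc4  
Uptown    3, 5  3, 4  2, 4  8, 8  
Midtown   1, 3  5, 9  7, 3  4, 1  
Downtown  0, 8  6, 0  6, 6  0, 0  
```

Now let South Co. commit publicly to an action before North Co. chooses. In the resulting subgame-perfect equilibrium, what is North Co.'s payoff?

North Co. best-responds to each possible South Co. move:
- Loc1: North Co. compares 3, 1, 0 and picks Uptown; South Co. would get 5.
- Loc2: North Co. compares 3, 5, 6 and picks Downtown; South Co. would get 0.
- Loc3: North Co. compares 2, 7, 6 and picks Midtown; South Co. would get 3.
- Loc4: North Co. compares 8, 4, 0 and picks Uptown; South Co. would get 8.
South Co.'s induced payoffs are 5, 0, 3, 8, so South Co. commits to Loc4. Subgame-perfect outcome: (Uptown, Loc4) with payoffs (8, 8).

8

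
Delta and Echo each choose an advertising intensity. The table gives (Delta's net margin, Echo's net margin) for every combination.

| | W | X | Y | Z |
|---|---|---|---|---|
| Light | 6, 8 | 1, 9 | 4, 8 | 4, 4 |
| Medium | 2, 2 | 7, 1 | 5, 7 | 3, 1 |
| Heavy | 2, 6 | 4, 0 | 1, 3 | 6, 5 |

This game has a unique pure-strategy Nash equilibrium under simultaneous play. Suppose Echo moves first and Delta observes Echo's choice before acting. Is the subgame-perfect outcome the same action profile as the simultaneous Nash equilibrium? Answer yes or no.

no

Backward induction with Echo moving first.
- W → Delta plays Light (best of 6, 2, 2); Echo gets 8.
- X → Delta plays Medium (best of 1, 7, 4); Echo gets 1.
- Y → Delta plays Medium (best of 4, 5, 1); Echo gets 7.
- Z → Delta plays Heavy (best of 4, 3, 6); Echo gets 5.
Maximizing over 8, 1, 7, 5, Echo chooses W. Subgame-perfect outcome: (Light, W) with payoffs (6, 8).
Under simultaneous play:
Delta's best replies: W→Light; X→Medium; Y→Medium; Z→Heavy.
Echo's best replies: Light→X; Medium→Y; Heavy→W.
Only (Medium, Y) has each player best-responding; Nash payoffs (5, 7).
Sequential outcome (Light, W) differs from the Nash profile (Medium, Y).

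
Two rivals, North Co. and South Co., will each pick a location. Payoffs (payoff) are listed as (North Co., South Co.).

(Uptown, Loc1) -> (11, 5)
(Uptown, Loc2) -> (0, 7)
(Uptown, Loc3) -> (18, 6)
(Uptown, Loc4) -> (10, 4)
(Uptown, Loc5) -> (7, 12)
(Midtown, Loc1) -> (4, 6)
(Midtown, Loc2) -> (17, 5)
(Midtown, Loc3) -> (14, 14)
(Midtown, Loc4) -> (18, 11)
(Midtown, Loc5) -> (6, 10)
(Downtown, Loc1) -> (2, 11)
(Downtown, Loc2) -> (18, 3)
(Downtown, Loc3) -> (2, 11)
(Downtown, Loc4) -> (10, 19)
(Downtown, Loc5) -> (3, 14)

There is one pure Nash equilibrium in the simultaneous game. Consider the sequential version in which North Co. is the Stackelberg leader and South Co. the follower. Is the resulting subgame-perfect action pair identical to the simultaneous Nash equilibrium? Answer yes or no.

Solve by backward induction (North Co. leads).
- Uptown: South Co. compares 5, 7, 6, 4, 12 and picks Loc5; North Co. would get 7.
- Midtown: South Co. compares 6, 5, 14, 11, 10 and picks Loc3; North Co. would get 14.
- Downtown: South Co. compares 11, 3, 11, 19, 14 and picks Loc4; North Co. would get 10.
Maximizing over 7, 14, 10, North Co. chooses Midtown. Subgame-perfect outcome: (Midtown, Loc3) with payoffs (14, 14).
Under simultaneous play:
North Co.'s best replies: Loc1→Uptown; Loc2→Downtown; Loc3→Uptown; Loc4→Midtown; Loc5→Uptown.
South Co.'s best replies: Uptown→Loc5; Midtown→Loc3; Downtown→Loc4.
The unique mutual best reply is (Uptown, Loc5), giving (7, 12).
Sequential outcome (Midtown, Loc3) differs from the Nash profile (Uptown, Loc5).

no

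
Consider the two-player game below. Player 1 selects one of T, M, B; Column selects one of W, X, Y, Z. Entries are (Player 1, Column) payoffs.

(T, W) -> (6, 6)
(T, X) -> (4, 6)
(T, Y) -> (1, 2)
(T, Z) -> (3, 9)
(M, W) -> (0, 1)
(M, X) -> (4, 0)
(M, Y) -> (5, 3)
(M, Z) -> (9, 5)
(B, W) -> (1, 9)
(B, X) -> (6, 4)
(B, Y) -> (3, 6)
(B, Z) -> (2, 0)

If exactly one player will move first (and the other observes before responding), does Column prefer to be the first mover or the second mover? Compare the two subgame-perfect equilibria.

first

If Player 1 leads: Column's best replies are T→Z, M→Z, B→W; Player 1's induced payoffs 3, 9, 1; outcome (M, Z), payoffs (9, 5).
If Column leads: Player 1's best replies are W→T, X→B, Y→M, Z→M; Column's induced payoffs 6, 4, 3, 5; outcome (T, W), payoffs (6, 6).
Column gets 6 moving first and 5 moving second, so Column prefers to move first.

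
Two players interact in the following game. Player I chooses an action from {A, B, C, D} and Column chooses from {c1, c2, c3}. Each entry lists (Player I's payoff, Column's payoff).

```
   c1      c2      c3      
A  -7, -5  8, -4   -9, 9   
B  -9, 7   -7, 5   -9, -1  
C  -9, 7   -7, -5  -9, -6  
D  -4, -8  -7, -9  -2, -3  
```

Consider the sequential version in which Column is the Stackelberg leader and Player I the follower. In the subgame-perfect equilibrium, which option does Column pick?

Work backward from Player I's decision.
- c1: BR = D, leader payoff -8.
- c2: BR = A, leader payoff -4.
- c3: BR = D, leader payoff -3.
Column's induced payoffs are -8, -4, -3, so Column commits to c3. Subgame-perfect outcome: (D, c3) with payoffs (-2, -3).

c3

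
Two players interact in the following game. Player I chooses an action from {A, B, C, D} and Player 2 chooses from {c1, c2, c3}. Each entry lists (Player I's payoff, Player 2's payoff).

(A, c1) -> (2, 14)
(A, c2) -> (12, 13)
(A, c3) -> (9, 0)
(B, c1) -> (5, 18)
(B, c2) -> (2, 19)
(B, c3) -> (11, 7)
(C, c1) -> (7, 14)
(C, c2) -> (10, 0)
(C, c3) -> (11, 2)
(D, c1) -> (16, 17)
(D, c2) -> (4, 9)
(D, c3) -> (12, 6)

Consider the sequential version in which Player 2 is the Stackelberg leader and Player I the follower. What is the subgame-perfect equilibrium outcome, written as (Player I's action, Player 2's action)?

(D, c1)

Work backward from Player I's decision.
- c1 → Player I plays D (best of 2, 5, 7, 16); Player 2 gets 17.
- c2 → Player I plays A (best of 12, 2, 10, 4); Player 2 gets 13.
- c3 → Player I plays D (best of 9, 11, 11, 12); Player 2 gets 6.
Among 17, 13, 6, the best is 17 at c1. Subgame-perfect outcome: (D, c1) with payoffs (16, 17).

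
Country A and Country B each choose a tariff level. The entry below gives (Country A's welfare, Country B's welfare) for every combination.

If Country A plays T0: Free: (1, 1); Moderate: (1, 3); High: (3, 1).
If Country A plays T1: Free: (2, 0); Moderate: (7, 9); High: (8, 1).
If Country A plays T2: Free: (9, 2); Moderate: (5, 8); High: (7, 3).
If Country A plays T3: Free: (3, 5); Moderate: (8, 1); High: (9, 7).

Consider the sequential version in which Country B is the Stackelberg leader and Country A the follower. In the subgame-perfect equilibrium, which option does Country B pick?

High

Work backward from Country A's decision.
- Free: BR = T2, leader payoff 2.
- Moderate: BR = T3, leader payoff 1.
- High: BR = T3, leader payoff 7.
Country B's induced payoffs are 2, 1, 7, so Country B commits to High. Subgame-perfect outcome: (T3, High) with payoffs (9, 7).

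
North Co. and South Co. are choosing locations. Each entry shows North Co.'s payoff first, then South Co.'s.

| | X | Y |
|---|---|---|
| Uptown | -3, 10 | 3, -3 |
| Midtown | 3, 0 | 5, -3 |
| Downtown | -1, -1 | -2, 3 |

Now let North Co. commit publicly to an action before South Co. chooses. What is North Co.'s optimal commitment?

Backward induction with North Co. moving first.
- Uptown: South Co. compares 10, -3 and picks X; North Co. would get -3.
- Midtown: South Co. compares 0, -3 and picks X; North Co. would get 3.
- Downtown: South Co. compares -1, 3 and picks Y; North Co. would get -2.
Among -3, 3, -2, the best is 3 at Midtown. Subgame-perfect outcome: (Midtown, X) with payoffs (3, 0).

Midtown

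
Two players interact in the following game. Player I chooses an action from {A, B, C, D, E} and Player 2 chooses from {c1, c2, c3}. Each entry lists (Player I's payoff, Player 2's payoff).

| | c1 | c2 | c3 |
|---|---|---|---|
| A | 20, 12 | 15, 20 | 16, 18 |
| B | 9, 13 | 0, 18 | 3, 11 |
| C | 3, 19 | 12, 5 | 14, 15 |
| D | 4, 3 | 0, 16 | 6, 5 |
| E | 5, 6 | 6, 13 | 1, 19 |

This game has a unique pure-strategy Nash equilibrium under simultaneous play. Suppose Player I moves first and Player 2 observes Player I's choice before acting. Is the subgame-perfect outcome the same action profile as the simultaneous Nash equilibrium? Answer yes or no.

yes

Work backward from Player 2's decision.
- A → Player 2 plays c2 (best of 12, 20, 18); Player I gets 15.
- B → Player 2 plays c2 (best of 13, 18, 11); Player I gets 0.
- C → Player 2 plays c1 (best of 19, 5, 15); Player I gets 3.
- D → Player 2 plays c2 (best of 3, 16, 5); Player I gets 0.
- E → Player 2 plays c3 (best of 6, 13, 19); Player I gets 1.
Player I's induced payoffs are 15, 0, 3, 0, 1, so Player I commits to A. Subgame-perfect outcome: (A, c2) with payoffs (15, 20).
For the simultaneous game, intersect best replies.
Player I's best replies: c1→A; c2→A; c3→A.
Player 2's best replies: A→c2; B→c2; C→c1; D→c2; E→c3.
Only (A, c2) has each player best-responding; Nash payoffs (15, 20).
Sequential outcome (A, c2) coincides with the Nash profile (A, c2).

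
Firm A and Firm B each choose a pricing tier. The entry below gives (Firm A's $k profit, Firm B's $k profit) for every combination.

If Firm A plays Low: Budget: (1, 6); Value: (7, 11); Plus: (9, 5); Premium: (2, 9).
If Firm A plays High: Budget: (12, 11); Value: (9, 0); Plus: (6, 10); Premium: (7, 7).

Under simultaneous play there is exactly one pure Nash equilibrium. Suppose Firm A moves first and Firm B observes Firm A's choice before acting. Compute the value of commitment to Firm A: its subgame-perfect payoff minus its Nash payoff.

Firm B best-responds to each possible Firm A move:
- Low: BR = Value, leader payoff 7.
- High: BR = Budget, leader payoff 12.
Among 7, 12, the best is 12 at High. Subgame-perfect outcome: (High, Budget) with payoffs (12, 11).
For the simultaneous game, intersect best replies.
Firm A's best replies: Budget→High; Value→High; Plus→Low; Premium→High.
Firm B's best replies: Low→Value; High→Budget.
The unique mutual best reply is (High, Budget), giving (12, 11).
Firm A's commitment gain: 12 − 12 = 0.

0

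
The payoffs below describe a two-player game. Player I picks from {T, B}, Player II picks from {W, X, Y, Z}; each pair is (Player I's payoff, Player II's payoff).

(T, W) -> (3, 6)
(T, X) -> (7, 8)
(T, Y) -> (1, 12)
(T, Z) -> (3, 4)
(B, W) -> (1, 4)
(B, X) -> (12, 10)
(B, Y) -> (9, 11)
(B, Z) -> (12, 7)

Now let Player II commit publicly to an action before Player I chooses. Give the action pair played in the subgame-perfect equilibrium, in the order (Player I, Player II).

Backward induction with Player II moving first.
- W: BR = T, leader payoff 6.
- X: BR = B, leader payoff 10.
- Y: BR = B, leader payoff 11.
- Z: BR = B, leader payoff 7.
Player II's induced payoffs are 6, 10, 11, 7, so Player II commits to Y. Subgame-perfect outcome: (B, Y) with payoffs (9, 11).

(B, Y)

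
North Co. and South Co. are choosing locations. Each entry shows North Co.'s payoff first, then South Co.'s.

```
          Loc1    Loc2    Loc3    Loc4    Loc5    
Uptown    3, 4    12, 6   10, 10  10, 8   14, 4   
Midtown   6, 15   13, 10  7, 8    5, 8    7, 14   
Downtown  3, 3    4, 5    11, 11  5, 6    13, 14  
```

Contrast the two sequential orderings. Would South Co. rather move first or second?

If North Co. leads: South Co.'s best replies are Uptown→Loc3, Midtown→Loc1, Downtown→Loc5; North Co.'s induced payoffs 10, 6, 13; outcome (Downtown, Loc5), payoffs (13, 14).
If South Co. leads: North Co.'s best replies are Loc1→Midtown, Loc2→Midtown, Loc3→Downtown, Loc4→Uptown, Loc5→Uptown; South Co.'s induced payoffs 15, 10, 11, 8, 4; outcome (Midtown, Loc1), payoffs (6, 15).
South Co. gets 15 moving first and 14 moving second, so South Co. prefers to move first.

first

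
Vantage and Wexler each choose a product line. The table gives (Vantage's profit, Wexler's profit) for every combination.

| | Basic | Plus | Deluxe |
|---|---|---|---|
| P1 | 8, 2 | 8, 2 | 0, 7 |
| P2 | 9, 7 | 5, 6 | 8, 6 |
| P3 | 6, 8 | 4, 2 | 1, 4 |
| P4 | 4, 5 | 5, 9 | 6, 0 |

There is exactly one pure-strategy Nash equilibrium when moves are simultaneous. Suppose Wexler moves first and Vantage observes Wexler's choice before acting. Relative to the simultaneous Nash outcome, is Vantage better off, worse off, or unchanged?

Solve by backward induction (Wexler leads).
- Basic: BR = P2, leader payoff 7.
- Plus: BR = P1, leader payoff 2.
- Deluxe: BR = P2, leader payoff 6.
Maximizing over 7, 2, 6, Wexler chooses Basic. Subgame-perfect outcome: (P2, Basic) with payoffs (9, 7).
Under simultaneous play:
Vantage's best replies: Basic→P2; Plus→P1; Deluxe→P2.
Wexler's best replies: P1→Deluxe; P2→Basic; P3→Basic; P4→Plus.
Only (P2, Basic) has each player best-responding; Nash payoffs (9, 7).
Vantage earns 9 sequentially versus 9 at the Nash outcome: unchanged.

unchanged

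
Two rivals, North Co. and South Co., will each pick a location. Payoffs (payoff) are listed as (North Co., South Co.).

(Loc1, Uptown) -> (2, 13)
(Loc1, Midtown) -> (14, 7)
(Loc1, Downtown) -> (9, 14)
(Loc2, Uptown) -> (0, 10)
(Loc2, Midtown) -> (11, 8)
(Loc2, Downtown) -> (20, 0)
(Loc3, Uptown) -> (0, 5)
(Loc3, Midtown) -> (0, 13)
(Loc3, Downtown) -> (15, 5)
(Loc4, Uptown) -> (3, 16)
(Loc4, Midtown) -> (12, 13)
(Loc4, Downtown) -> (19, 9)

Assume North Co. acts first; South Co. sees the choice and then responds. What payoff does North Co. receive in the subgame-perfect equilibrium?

South Co. best-responds to each possible North Co. move:
- Loc1: BR = Downtown, leader payoff 9.
- Loc2: BR = Uptown, leader payoff 0.
- Loc3: BR = Midtown, leader payoff 0.
- Loc4: BR = Uptown, leader payoff 3.
Among 9, 0, 0, 3, the best is 9 at Loc1. Subgame-perfect outcome: (Loc1, Downtown) with payoffs (9, 14).

9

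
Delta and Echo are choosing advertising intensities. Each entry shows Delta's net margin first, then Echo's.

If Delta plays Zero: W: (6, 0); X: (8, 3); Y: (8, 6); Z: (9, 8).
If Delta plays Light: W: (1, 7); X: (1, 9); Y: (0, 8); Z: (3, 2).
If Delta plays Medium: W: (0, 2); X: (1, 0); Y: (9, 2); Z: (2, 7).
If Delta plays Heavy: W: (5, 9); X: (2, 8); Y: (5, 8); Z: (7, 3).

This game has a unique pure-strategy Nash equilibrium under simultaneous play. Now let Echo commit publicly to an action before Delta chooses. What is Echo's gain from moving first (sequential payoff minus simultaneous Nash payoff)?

0

Solve by backward induction (Echo leads).
- W: BR = Zero, leader payoff 0.
- X: BR = Zero, leader payoff 3.
- Y: BR = Medium, leader payoff 2.
- Z: BR = Zero, leader payoff 8.
Maximizing over 0, 3, 2, 8, Echo chooses Z. Subgame-perfect outcome: (Zero, Z) with payoffs (9, 8).
For the simultaneous game, intersect best replies.
Delta's best replies: W→Zero; X→Zero; Y→Medium; Z→Zero.
Echo's best replies: Zero→Z; Light→X; Medium→Z; Heavy→W.
The unique mutual best reply is (Zero, Z), giving (9, 8).
Echo's commitment gain: 8 − 8 = 0.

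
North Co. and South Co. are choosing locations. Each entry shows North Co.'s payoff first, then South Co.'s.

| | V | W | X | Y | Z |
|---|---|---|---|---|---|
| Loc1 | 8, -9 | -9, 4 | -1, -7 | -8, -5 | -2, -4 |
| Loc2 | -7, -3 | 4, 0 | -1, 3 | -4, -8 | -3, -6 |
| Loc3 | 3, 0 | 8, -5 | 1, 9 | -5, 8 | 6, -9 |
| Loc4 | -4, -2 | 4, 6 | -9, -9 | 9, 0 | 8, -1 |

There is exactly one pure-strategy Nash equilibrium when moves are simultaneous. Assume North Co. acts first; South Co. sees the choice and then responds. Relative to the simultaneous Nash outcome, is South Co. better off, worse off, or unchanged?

Work backward from South Co.'s decision.
- Loc1: South Co. compares -9, 4, -7, -5, -4 and picks W; North Co. would get -9.
- Loc2: South Co. compares -3, 0, 3, -8, -6 and picks X; North Co. would get -1.
- Loc3: South Co. compares 0, -5, 9, 8, -9 and picks X; North Co. would get 1.
- Loc4: South Co. compares -2, 6, -9, 0, -1 and picks W; North Co. would get 4.
North Co.'s induced payoffs are -9, -1, 1, 4, so North Co. commits to Loc4. Subgame-perfect outcome: (Loc4, W) with payoffs (4, 6).
Now find the simultaneous Nash equilibrium.
North Co.'s best replies: V→Loc1; W→Loc3; X→Loc3; Y→Loc4; Z→Loc4.
South Co.'s best replies: Loc1→W; Loc2→X; Loc3→X; Loc4→W.
The unique mutual best reply is (Loc3, X), giving (1, 9).
South Co. earns 6 sequentially versus 9 at the Nash outcome: worse off.

worse off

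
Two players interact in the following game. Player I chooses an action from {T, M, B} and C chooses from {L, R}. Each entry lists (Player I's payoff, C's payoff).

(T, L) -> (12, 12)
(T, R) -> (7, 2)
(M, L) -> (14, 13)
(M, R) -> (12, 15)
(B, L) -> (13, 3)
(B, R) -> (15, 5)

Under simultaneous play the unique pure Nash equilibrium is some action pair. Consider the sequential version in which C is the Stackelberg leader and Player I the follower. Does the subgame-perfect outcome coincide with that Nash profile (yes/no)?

no

Solve by backward induction (C leads).
- L → Player I plays M (best of 12, 14, 13); C gets 13.
- R → Player I plays B (best of 7, 12, 15); C gets 5.
Maximizing over 13, 5, C chooses L. Subgame-perfect outcome: (M, L) with payoffs (14, 13).
Under simultaneous play:
Player I's best replies: L→M; R→B.
C's best replies: T→L; M→R; B→R.
Only (B, R) has each player best-responding; Nash payoffs (15, 5).
Sequential outcome (M, L) differs from the Nash profile (B, R).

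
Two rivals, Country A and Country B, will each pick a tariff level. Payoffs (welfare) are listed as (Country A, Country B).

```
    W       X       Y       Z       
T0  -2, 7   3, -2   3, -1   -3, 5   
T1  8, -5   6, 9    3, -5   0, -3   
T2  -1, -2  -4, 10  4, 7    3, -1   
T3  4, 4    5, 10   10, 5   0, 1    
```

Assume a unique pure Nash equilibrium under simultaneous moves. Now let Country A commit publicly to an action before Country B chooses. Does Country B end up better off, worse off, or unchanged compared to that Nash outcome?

Work backward from Country B's decision.
- T0: Country B compares 7, -2, -1, 5 and picks W; Country A would get -2.
- T1: Country B compares -5, 9, -5, -3 and picks X; Country A would get 6.
- T2: Country B compares -2, 10, 7, -1 and picks X; Country A would get -4.
- T3: Country B compares 4, 10, 5, 1 and picks X; Country A would get 5.
Among -2, 6, -4, 5, the best is 6 at T1. Subgame-perfect outcome: (T1, X) with payoffs (6, 9).
Under simultaneous play:
Country A's best replies: W→T1; X→T1; Y→T3; Z→T2.
Country B's best replies: T0→W; T1→X; T2→X; T3→X.
The unique mutual best reply is (T1, X), giving (6, 9).
Country B earns 9 sequentially versus 9 at the Nash outcome: unchanged.

unchanged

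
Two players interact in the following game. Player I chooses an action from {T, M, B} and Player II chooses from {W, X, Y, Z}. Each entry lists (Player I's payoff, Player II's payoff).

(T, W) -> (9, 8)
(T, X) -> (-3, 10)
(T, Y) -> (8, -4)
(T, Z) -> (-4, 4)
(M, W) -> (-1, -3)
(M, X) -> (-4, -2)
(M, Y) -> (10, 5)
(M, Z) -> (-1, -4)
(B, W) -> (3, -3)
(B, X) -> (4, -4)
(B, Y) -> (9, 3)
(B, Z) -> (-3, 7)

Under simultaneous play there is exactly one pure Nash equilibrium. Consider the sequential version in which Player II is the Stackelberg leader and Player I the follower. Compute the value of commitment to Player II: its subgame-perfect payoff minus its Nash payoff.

3

Solve by backward induction (Player II leads).
- W: BR = T, leader payoff 8.
- X: BR = B, leader payoff -4.
- Y: BR = M, leader payoff 5.
- Z: BR = M, leader payoff -4.
Among 8, -4, 5, -4, the best is 8 at W. Subgame-perfect outcome: (T, W) with payoffs (9, 8).
Now find the simultaneous Nash equilibrium.
Player I's best replies: W→T; X→B; Y→M; Z→M.
Player II's best replies: T→X; M→Y; B→Z.
Only (M, Y) has each player best-responding; Nash payoffs (10, 5).
Player II's commitment gain: 8 − 5 = 3.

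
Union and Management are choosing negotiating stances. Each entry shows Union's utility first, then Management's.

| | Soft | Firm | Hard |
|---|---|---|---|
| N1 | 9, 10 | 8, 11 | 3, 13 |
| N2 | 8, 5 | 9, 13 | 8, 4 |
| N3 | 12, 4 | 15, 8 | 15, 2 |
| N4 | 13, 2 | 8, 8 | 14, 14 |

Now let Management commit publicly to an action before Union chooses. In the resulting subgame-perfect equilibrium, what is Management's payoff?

8

Backward induction with Management moving first.
- Soft: BR = N4, leader payoff 2.
- Firm: BR = N3, leader payoff 8.
- Hard: BR = N3, leader payoff 2.
Among 2, 8, 2, the best is 8 at Firm. Subgame-perfect outcome: (N3, Firm) with payoffs (15, 8).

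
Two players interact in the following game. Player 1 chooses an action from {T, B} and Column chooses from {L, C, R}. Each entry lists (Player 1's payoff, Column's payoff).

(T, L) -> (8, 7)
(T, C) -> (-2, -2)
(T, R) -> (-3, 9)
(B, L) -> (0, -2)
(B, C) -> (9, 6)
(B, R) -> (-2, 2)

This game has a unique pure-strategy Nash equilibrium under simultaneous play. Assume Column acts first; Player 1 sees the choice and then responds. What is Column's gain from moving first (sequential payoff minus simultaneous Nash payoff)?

1

Player 1 best-responds to each possible Column move:
- L: BR = T, leader payoff 7.
- C: BR = B, leader payoff 6.
- R: BR = B, leader payoff 2.
Column's induced payoffs are 7, 6, 2, so Column commits to L. Subgame-perfect outcome: (T, L) with payoffs (8, 7).
For the simultaneous game, intersect best replies.
Player 1's best replies: L→T; C→B; R→B.
Column's best replies: T→R; B→C.
The unique mutual best reply is (B, C), giving (9, 6).
Column's commitment gain: 7 − 6 = 1.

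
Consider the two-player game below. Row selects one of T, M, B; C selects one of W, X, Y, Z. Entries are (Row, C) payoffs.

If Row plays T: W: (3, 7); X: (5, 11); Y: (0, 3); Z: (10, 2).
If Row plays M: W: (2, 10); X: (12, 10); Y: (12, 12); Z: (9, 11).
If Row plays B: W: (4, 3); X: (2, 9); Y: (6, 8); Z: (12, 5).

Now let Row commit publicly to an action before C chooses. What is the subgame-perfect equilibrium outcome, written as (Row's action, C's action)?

(M, Y)

C best-responds to each possible Row move:
- T → C plays X (best of 7, 11, 3, 2); Row gets 5.
- M → C plays Y (best of 10, 10, 12, 11); Row gets 12.
- B → C plays X (best of 3, 9, 8, 5); Row gets 2.
Among 5, 12, 2, the best is 12 at M. Subgame-perfect outcome: (M, Y) with payoffs (12, 12).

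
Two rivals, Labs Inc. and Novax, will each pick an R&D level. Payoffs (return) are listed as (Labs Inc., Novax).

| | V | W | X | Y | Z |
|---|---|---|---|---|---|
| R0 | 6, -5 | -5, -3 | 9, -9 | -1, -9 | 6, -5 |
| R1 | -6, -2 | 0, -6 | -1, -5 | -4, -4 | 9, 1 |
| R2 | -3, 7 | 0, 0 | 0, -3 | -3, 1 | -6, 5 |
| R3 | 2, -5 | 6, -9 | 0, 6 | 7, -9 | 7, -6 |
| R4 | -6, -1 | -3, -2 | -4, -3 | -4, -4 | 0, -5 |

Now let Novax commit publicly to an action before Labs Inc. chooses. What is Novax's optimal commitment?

Solve by backward induction (Novax leads).
- V: Labs Inc. compares 6, -6, -3, 2, -6 and picks R0; Novax would get -5.
- W: Labs Inc. compares -5, 0, 0, 6, -3 and picks R3; Novax would get -9.
- X: Labs Inc. compares 9, -1, 0, 0, -4 and picks R0; Novax would get -9.
- Y: Labs Inc. compares -1, -4, -3, 7, -4 and picks R3; Novax would get -9.
- Z: Labs Inc. compares 6, 9, -6, 7, 0 and picks R1; Novax would get 1.
Novax's induced payoffs are -5, -9, -9, -9, 1, so Novax commits to Z. Subgame-perfect outcome: (R1, Z) with payoffs (9, 1).

Z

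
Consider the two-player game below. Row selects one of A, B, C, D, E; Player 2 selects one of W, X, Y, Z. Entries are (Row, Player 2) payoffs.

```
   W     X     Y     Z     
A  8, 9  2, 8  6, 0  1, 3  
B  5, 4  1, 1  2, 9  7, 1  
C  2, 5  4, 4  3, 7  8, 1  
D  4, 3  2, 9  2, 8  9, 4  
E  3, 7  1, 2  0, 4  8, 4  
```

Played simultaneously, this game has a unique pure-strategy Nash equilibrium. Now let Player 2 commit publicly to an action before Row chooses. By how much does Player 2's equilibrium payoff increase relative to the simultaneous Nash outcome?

0

Solve by backward induction (Player 2 leads).
- W → Row plays A (best of 8, 5, 2, 4, 3); Player 2 gets 9.
- X → Row plays C (best of 2, 1, 4, 2, 1); Player 2 gets 4.
- Y → Row plays A (best of 6, 2, 3, 2, 0); Player 2 gets 0.
- Z → Row plays D (best of 1, 7, 8, 9, 8); Player 2 gets 4.
Among 9, 4, 0, 4, the best is 9 at W. Subgame-perfect outcome: (A, W) with payoffs (8, 9).
Now find the simultaneous Nash equilibrium.
Row's best replies: W→A; X→C; Y→A; Z→D.
Player 2's best replies: A→W; B→Y; C→Y; D→X; E→W.
Only (A, W) has each player best-responding; Nash payoffs (8, 9).
Player 2's commitment gain: 9 − 9 = 0.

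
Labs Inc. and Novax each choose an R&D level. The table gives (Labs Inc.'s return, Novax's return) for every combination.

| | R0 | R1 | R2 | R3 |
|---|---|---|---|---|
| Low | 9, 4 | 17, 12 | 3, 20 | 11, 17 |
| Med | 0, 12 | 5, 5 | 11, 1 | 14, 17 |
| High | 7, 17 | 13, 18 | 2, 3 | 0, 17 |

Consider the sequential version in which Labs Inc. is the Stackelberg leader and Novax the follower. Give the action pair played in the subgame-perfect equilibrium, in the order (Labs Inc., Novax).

Work backward from Novax's decision.
- Low → Novax plays R2 (best of 4, 12, 20, 17); Labs Inc. gets 3.
- Med → Novax plays R3 (best of 12, 5, 1, 17); Labs Inc. gets 14.
- High → Novax plays R1 (best of 17, 18, 3, 17); Labs Inc. gets 13.
Labs Inc.'s induced payoffs are 3, 14, 13, so Labs Inc. commits to Med. Subgame-perfect outcome: (Med, R3) with payoffs (14, 17).

(Med, R3)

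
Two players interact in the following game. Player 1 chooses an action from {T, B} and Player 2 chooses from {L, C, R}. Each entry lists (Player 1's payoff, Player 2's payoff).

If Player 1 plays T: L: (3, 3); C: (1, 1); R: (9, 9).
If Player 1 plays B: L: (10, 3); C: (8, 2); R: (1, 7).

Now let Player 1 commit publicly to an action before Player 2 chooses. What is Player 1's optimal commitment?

T

Player 2 best-responds to each possible Player 1 move:
- T: BR = R, leader payoff 9.
- B: BR = R, leader payoff 1.
Among 9, 1, the best is 9 at T. Subgame-perfect outcome: (T, R) with payoffs (9, 9).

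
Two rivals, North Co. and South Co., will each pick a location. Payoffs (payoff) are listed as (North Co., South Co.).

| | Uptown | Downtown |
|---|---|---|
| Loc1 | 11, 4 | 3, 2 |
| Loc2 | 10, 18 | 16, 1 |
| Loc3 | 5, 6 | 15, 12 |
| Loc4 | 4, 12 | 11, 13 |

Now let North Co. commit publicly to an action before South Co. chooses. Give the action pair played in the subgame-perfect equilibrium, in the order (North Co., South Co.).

(Loc3, Downtown)

Backward induction with North Co. moving first.
- Loc1 → South Co. plays Uptown (best of 4, 2); North Co. gets 11.
- Loc2 → South Co. plays Uptown (best of 18, 1); North Co. gets 10.
- Loc3 → South Co. plays Downtown (best of 6, 12); North Co. gets 15.
- Loc4 → South Co. plays Downtown (best of 12, 13); North Co. gets 11.
Maximizing over 11, 10, 15, 11, North Co. chooses Loc3. Subgame-perfect outcome: (Loc3, Downtown) with payoffs (15, 12).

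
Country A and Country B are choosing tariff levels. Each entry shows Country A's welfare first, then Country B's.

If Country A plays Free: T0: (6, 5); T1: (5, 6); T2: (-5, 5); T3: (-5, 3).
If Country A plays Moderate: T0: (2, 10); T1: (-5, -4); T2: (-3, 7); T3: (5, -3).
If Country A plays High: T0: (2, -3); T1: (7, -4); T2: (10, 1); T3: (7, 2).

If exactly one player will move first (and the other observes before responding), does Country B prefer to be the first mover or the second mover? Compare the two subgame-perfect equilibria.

If Country A leads: Country B's best replies are Free→T1, Moderate→T0, High→T3; Country A's induced payoffs 5, 2, 7; outcome (High, T3), payoffs (7, 2).
If Country B leads: Country A's best replies are T0→Free, T1→High, T2→High, T3→High; Country B's induced payoffs 5, -4, 1, 2; outcome (Free, T0), payoffs (6, 5).
Country B gets 5 moving first and 2 moving second, so Country B prefers to move first.

first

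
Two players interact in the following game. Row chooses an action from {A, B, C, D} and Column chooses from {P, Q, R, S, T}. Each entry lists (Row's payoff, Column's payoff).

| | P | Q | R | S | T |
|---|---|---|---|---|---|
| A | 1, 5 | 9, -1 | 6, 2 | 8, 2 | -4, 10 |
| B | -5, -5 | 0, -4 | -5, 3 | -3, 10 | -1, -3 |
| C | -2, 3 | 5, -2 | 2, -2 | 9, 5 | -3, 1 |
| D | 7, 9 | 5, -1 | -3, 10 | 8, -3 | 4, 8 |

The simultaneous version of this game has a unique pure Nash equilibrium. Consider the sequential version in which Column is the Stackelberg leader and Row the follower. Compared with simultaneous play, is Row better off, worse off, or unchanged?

Work backward from Row's decision.
- P: BR = D, leader payoff 9.
- Q: BR = A, leader payoff -1.
- R: BR = A, leader payoff 2.
- S: BR = C, leader payoff 5.
- T: BR = D, leader payoff 8.
Column's induced payoffs are 9, -1, 2, 5, 8, so Column commits to P. Subgame-perfect outcome: (D, P) with payoffs (7, 9).
Under simultaneous play:
Row's best replies: P→D; Q→A; R→A; S→C; T→D.
Column's best replies: A→T; B→S; C→S; D→R.
The unique mutual best reply is (C, S), giving (9, 5).
Row earns 7 sequentially versus 9 at the Nash outcome: worse off.

worse off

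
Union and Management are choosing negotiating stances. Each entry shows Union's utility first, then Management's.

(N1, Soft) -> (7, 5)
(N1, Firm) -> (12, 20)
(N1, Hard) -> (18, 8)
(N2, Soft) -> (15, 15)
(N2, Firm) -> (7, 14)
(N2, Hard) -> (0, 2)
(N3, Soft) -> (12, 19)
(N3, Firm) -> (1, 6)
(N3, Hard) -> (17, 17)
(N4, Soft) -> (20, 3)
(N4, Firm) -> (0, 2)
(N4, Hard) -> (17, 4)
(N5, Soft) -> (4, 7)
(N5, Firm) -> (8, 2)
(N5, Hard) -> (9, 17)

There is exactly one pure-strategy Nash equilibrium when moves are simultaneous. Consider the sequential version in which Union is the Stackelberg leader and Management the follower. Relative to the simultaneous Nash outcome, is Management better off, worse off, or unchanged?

Management best-responds to each possible Union move:
- N1: Management compares 5, 20, 8 and picks Firm; Union would get 12.
- N2: Management compares 15, 14, 2 and picks Soft; Union would get 15.
- N3: Management compares 19, 6, 17 and picks Soft; Union would get 12.
- N4: Management compares 3, 2, 4 and picks Hard; Union would get 17.
- N5: Management compares 7, 2, 17 and picks Hard; Union would get 9.
Among 12, 15, 12, 17, 9, the best is 17 at N4. Subgame-perfect outcome: (N4, Hard) with payoffs (17, 4).
Now find the simultaneous Nash equilibrium.
Union's best replies: Soft→N4; Firm→N1; Hard→N1.
Management's best replies: N1→Firm; N2→Soft; N3→Soft; N4→Hard; N5→Hard.
Only (N1, Firm) has each player best-responding; Nash payoffs (12, 20).
Management earns 4 sequentially versus 20 at the Nash outcome: worse off.

worse off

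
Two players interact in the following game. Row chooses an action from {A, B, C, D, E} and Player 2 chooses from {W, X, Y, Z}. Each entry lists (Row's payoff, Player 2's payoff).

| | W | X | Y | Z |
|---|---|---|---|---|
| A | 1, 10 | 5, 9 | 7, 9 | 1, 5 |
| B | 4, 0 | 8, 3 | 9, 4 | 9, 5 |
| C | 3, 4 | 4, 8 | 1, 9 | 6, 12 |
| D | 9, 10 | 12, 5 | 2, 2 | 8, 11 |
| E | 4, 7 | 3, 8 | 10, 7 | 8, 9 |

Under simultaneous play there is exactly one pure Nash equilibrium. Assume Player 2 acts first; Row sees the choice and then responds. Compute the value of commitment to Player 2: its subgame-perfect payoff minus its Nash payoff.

5

Row best-responds to each possible Player 2 move:
- W → Row plays D (best of 1, 4, 3, 9, 4); Player 2 gets 10.
- X → Row plays D (best of 5, 8, 4, 12, 3); Player 2 gets 5.
- Y → Row plays E (best of 7, 9, 1, 2, 10); Player 2 gets 7.
- Z → Row plays B (best of 1, 9, 6, 8, 8); Player 2 gets 5.
Player 2's induced payoffs are 10, 5, 7, 5, so Player 2 commits to W. Subgame-perfect outcome: (D, W) with payoffs (9, 10).
Under simultaneous play:
Row's best replies: W→D; X→D; Y→E; Z→B.
Player 2's best replies: A→W; B→Z; C→Z; D→Z; E→Z.
Only (B, Z) has each player best-responding; Nash payoffs (9, 5).
Player 2's commitment gain: 10 − 5 = 5.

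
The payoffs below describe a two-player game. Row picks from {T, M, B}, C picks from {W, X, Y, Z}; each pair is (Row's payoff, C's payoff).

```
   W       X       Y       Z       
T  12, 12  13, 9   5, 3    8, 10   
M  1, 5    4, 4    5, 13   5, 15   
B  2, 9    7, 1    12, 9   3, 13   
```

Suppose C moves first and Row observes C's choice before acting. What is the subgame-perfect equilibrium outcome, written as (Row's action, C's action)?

Work backward from Row's decision.
- W: Row compares 12, 1, 2 and picks T; C would get 12.
- X: Row compares 13, 4, 7 and picks T; C would get 9.
- Y: Row compares 5, 5, 12 and picks B; C would get 9.
- Z: Row compares 8, 5, 3 and picks T; C would get 10.
Maximizing over 12, 9, 9, 10, C chooses W. Subgame-perfect outcome: (T, W) with payoffs (12, 12).

(T, W)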